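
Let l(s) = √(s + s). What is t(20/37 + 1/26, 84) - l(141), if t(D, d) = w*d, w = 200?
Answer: 16800 - √282 ≈ 16783.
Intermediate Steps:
l(s) = √2*√s (l(s) = √(2*s) = √2*√s)
t(D, d) = 200*d
t(20/37 + 1/26, 84) - l(141) = 200*84 - √2*√141 = 16800 - √282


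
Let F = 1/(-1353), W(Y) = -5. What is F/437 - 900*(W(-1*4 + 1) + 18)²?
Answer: -89930798101/591261 ≈ -1.5210e+5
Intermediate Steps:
F = -1/1353 ≈ -0.00073910
F/437 - 900*(W(-1*4 + 1) + 18)² = -1/1353/437 - 900*(-5 + 18)² = -1/1353*1/437 - 900*13² = -1/591261 - 900*169 = -1/591261 - 152100 = -89930798101/591261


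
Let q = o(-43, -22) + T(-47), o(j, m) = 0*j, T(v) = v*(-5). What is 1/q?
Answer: 1/235 ≈ 0.0042553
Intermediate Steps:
T(v) = -5*v
o(j, m) = 0
q = 235 (q = 0 - 5*(-47) = 0 + 235 = 235)
1/q = 1/235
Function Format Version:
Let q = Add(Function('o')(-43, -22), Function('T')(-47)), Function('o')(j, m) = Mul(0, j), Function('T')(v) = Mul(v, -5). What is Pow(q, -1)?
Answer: Rational(1, 235) ≈ 0.0042553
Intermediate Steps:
Function('T')(v) = Mul(-5, v)
Function('o')(j, m) = 0
q = 235 (q = Add(0, Mul(-5, -47)) = Add(0, 235) = 235)
Pow(q, -1) = Pow(235, -1) = Rational(1, 235)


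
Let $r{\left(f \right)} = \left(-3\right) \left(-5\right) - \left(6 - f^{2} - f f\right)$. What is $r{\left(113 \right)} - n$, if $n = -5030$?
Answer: $30577$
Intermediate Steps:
$r{\left(f \right)} = 9 + 2 f^{2}$ ($r{\left(f \right)} = 15 + \left(\left(f^{2} + f^{2}\right) - 6\right) = 15 + \left(2 f^{2} - 6\right) = 15 + \left(-6 + 2 f^{2}\right) = 9 + 2 f^{2}$)
$r{\left(113 \right)} - n = \left(9 + 2 \cdot 113^{2}\right) - -5030 = \left(9 + 2 \cdot 12769\right) + 5030 = \left(9 + 25538\right) + 5030 = 25547 + 5030 = 30577$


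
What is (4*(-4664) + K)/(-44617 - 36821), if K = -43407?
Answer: 62063/81438 ≈ 0.76209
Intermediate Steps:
(4*(-4664) + K)/(-44617 - 36821) = (4*(-4664) - 43407)/(-44617 - 36821) = (-18656 - 43407)/(-81438) = -62063*(-1/81438) = 62063/81438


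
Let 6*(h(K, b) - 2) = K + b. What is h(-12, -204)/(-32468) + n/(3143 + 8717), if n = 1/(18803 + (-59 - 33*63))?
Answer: 1680006767/1604299887300 ≈ 0.0010472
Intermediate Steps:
n = 1/16665 (n = 1/(18803 + (-59 - 2079)) = 1/(18803 - 2138) = 1/16665 ≈ 6.0006e-5)
h(K, b) = 2 + K/6 + b/6 (h(K, b) = 2 + (K + b)/6 = 2 + (K/6 + b/6) = 2 + K/6 + b/6)
h(-12, -204)/(-32468) + n/(3143 + 8717) = (2 + (⅙)*(-12) + (⅙)*(-204))/(-32468) + 1/(16665*(3143 + 8717)) = (2 - 2 - 34)*(-1/32468) + (1/16665)/11860 = -34*(-1/32468) + (1/16665)*(1/11860) = 17/16234 + 1/197646900 = 1680006767/1604299887300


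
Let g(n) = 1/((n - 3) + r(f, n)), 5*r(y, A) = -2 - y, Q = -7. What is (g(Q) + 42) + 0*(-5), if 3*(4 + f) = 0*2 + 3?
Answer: 2053/49 ≈ 41.898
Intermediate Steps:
f = -3 (f = -4 + (0*2 + 3)/3 = -4 + (0 + 3)/3 = -4 + (⅓)*3 = -4 + 1 = -3)
r(y, A) = -⅖ - y/5 (r(y, A) = (-2 - y)/5 = -⅖ - y/5)
g(n) = 1/(-14/5 + n) (g(n) = 1/((n - 3) + (-⅖ - ⅕*(-3))) = 1/((-3 + n) + (-⅖ + ⅗)) = 1/((-3 + n) + ⅕) = 1/(-14/5 + n))
(g(Q) + 42) + 0*(-5) = (5/(-14 + 5*(-7)) + 42) + 0*(-5) = (5/(-14 - 35) + 42) + 0 = (5/(-49) + 42) + 0 = (5*(-1/49) + 42) + 0 = (-5/49 + 42) + 0 = 2053/49 + 0 = 2053/49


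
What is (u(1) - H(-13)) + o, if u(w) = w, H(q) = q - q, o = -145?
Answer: -144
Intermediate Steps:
H(q) = 0
(u(1) - H(-13)) + o = (1 - 1*0) - 145 = (1 + 0) - 145 = 1 - 145 = -144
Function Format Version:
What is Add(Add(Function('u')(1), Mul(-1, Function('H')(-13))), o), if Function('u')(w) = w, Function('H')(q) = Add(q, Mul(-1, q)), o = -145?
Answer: -144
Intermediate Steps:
Function('H')(q) = 0
Add(Add(Function('u')(1), Mul(-1, Function('H')(-13))), o) = Add(Add(1, Mul(-1, 0)), -145) = Add(Add(1, 0), -145) = Add(1, -145) = -144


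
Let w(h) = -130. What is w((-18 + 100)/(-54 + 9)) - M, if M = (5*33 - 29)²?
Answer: -18626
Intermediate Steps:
M = 18496 (M = (165 - 29)² = 136² = 18496)
w((-18 + 100)/(-54 + 9)) - M = -130 - 1*18496 = -130 - 18496 = -18626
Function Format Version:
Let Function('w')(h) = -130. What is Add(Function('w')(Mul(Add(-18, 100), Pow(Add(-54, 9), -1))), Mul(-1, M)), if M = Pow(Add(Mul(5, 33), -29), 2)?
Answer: -18626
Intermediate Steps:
M = 18496 (M = Pow(Add(165, -29), 2) = Pow(136, 2) = 18496)
Add(Function('w')(Mul(Add(-18, 100), Pow(Add(-54, 9), -1))), Mul(-1, M)) = Add(-130, Mul(-1, 18496)) = Add(-130, -18496) = -18626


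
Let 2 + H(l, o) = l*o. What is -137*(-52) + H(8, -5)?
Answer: 7082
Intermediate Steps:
H(l, o) = -2 + l*o
-137*(-52) + H(8, -5) = -137*(-52) + (-2 + 8*(-5)) = 7124 + (-2 - 40) = 7124 - 42 = 7082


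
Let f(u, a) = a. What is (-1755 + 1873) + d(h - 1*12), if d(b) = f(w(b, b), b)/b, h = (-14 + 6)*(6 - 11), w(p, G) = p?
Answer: 119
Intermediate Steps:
h = 40 (h = -8*(-5) = 40)
d(b) = 1 (d(b) = b/b = 1)
(-1755 + 1873) + d(h - 1*12) = (-1755 + 1873) + 1 = 118 + 1 = 119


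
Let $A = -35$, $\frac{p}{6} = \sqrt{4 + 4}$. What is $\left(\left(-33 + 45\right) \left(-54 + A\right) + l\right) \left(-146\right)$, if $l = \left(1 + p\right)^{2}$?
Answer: $113734 - 3504 \sqrt{2} \approx 1.0878 \cdot 10^{5}$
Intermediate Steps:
$p = 12 \sqrt{2}$ ($p = 6 \sqrt{4 + 4} = 6 \sqrt{8} = 6 \cdot 2 \sqrt{2} = 12 \sqrt{2} \approx 16.971$)
$l = \left(1 + 12 \sqrt{2}\right)^{2} \approx 322.94$
$\left(\left(-33 + 45\right) \left(-54 + A\right) + l\right) \left(-146\right) = \left(\left(-33 + 45\right) \left(-54 - 35\right) + \left(289 + 24 \sqrt{2}\right)\right) \left(-146\right) = \left(12 \left(-89\right) + \left(289 + 24 \sqrt{2}\right)\right) \left(-146\right) = \left(-1068 + \left(289 + 24 \sqrt{2}\right)\right) \left(-146\right) = \left(-779 + 24 \sqrt{2}\right) \left(-146\right) = 113734 - 3504 \sqrt{2}$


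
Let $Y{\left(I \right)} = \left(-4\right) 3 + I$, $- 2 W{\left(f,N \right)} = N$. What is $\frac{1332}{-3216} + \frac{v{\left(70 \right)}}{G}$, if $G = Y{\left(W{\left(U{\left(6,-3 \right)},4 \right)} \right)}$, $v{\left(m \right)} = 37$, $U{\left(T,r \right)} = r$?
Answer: $- \frac{5735}{1876} \approx -3.057$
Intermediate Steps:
$W{\left(f,N \right)} = - \frac{N}{2}$
$Y{\left(I \right)} = -12 + I$
$G = -14$ ($G = -12 - 2 = -14$)
$\frac{1332}{-3216} + \frac{v{\left(70 \right)}}{G} = \frac{1332}{-3216} + \frac{37}{-14} = 1332 \left(- \frac{1}{3216}\right) + 37 \left(- \frac{1}{14}\right) = - \frac{111}{268} - \frac{37}{14} = - \frac{5735}{1876}$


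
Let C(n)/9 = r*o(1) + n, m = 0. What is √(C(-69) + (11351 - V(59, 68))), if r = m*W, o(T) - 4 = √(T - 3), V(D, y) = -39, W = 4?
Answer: 11*√89 ≈ 103.77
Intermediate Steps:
o(T) = 4 + √(-3 + T) (o(T) = 4 + √(T - 3) = 4 + √(-3 + T))
r = 0 (r = 0*4 = 0)
C(n) = 9*n (C(n) = 9*(0*(4 + √(-3 + 1)) + n) = 9*(0*(4 + √(-2)) + n) = 9*(0*(4 + I*√2) + n) = 9*(0 + n) = 9*n)
√(C(-69) + (11351 - V(59, 68))) = √(9*(-69) + (11351 - 1*(-39))) = √(-621 + (11351 + 39)) = √(-621 + 11390) = √10769 = 11*√89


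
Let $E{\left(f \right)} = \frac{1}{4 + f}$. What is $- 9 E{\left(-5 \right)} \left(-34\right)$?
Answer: $-306$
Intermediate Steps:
$- 9 E{\left(-5 \right)} \left(-34\right) = - \frac{9}{4 - 5} \left(-34\right) = - \frac{9}{-1} \left(-34\right) = \left(-9\right) \left(-1\right) \left(-34\right) = 9 \left(-34\right) = -306$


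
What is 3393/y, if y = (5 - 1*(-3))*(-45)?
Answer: -377/40 ≈ -9.4250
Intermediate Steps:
y = -360 (y = (5 + 3)*(-45) = 8*(-45) = -360)
3393/y = 3393/(-360) = 3393*(-1/360) = -377/40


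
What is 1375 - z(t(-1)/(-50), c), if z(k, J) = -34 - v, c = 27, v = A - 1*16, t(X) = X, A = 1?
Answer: 1394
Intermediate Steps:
v = -15 (v = 1 - 1*16 = 1 - 16 = -15)
z(k, J) = -19 (z(k, J) = -34 - 1*(-15) = -34 + 15 = -19)
1375 - z(t(-1)/(-50), c) = 1375 - 1*(-19) = 1375 + 19 = 1394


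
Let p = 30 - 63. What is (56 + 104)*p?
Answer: -5280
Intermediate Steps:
p = -33
(56 + 104)*p = (56 + 104)*(-33) = 160*(-33) = -5280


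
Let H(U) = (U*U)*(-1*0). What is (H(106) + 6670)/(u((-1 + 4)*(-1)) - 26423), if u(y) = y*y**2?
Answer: -29/115 ≈ -0.25217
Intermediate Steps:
u(y) = y**3
H(U) = 0 (H(U) = U**2*0 = 0)
(H(106) + 6670)/(u((-1 + 4)*(-1)) - 26423) = (0 + 6670)/(((-1 + 4)*(-1))**3 - 26423) = 6670/((3*(-1))**3 - 26423) = 6670/((-3)**3 - 26423) = 6670/(-27 - 26423) = 6670/(-26450) = 6670*(-1/26450) = -29/115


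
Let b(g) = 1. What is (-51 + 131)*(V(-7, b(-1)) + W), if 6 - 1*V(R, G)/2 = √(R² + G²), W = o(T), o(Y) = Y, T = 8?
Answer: 1600 - 800*√2 ≈ 468.63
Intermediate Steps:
W = 8
V(R, G) = 12 - 2*√(G² + R²) (V(R, G) = 12 - 2*√(R² + G²) = 12 - 2*√(G² + R²))
(-51 + 131)*(V(-7, b(-1)) + W) = (-51 + 131)*((12 - 2*√(1² + (-7)²)) + 8) = 80*((12 - 2*√(1 + 49)) + 8) = 80*((12 - 10*√2) + 8) = 80*(20 - 10*√2) = 1600 - 800*√2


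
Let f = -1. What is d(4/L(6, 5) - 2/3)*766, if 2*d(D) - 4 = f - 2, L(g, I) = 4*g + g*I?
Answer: 383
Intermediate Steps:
L(g, I) = 4*g + I*g
d(D) = ½ (d(D) = 2 + (-1 - 2)/2 = 2 + (½)*(-3) = 2 - 3/2 = ½)
d(4/L(6, 5) - 2/3)*766 = (½)*766 = 383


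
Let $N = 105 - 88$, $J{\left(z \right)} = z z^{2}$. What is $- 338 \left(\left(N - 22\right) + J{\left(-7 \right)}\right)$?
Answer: $117624$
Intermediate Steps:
$J{\left(z \right)} = z^{3}$
$N = 17$ ($N = 105 - 88 = 17$)
$- 338 \left(\left(N - 22\right) + J{\left(-7 \right)}\right) = - 338 \left(\left(17 - 22\right) + \left(-7\right)^{3}\right) = - 338 \left(\left(17 - 22\right) - 343\right) = - 338 \left(-5 - 343\right) = \left(-338\right) \left(-348\right) = 117624$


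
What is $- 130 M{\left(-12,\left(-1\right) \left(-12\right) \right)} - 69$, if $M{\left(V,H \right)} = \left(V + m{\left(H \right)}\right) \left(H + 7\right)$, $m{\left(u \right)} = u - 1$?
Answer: $2401$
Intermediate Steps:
$m{\left(u \right)} = -1 + u$
$M{\left(V,H \right)} = \left(7 + H\right) \left(-1 + H + V\right)$ ($M{\left(V,H \right)} = \left(V + \left(-1 + H\right)\right) \left(H + 7\right) = \left(-1 + H + V\right) \left(7 + H\right) = \left(7 + H\right) \left(-1 + H + V\right)$)
$- 130 M{\left(-12,\left(-1\right) \left(-12\right) \right)} - 69 = - 130 \left(-7 + \left(\left(-1\right) \left(-12\right)\right)^{2} + 6 \left(\left(-1\right) \left(-12\right)\right) + 7 \left(-12\right) + \left(-1\right) \left(-12\right) \left(-12\right)\right) - 69 = - 130 \left(-7 + 12^{2} + 6 \cdot 12 - 84 + 12 \left(-12\right)\right) - 69 = - 130 \left(-7 + 144 + 72 - 84 - 144\right) - 69 = \left(-130\right) \left(-19\right) - 69 = 2470 - 69 = 2401$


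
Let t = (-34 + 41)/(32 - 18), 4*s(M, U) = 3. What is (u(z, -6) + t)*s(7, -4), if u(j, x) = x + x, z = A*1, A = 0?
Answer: -69/8 ≈ -8.6250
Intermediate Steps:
s(M, U) = ¾ (s(M, U) = (¼)*3 = ¾)
t = ½ (t = 7/14 = 7*(1/14) = ½ ≈ 0.50000)
z = 0 (z = 0*1 = 0)
u(j, x) = 2*x
(u(z, -6) + t)*s(7, -4) = (2*(-6) + ½)*(¾) = (-12 + ½)*(¾) = -23/2*¾ = -69/8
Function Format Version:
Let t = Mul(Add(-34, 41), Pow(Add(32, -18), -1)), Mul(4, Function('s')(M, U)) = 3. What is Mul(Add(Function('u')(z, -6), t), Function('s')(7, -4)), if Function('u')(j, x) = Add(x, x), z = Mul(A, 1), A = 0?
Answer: Rational(-69, 8) ≈ -8.6250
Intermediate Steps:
Function('s')(M, U) = Rational(3, 4) (Function('s')(M, U) = Mul(Rational(1, 4), 3) = Rational(3, 4))
t = Rational(1, 2) (t = Mul(7, Pow(14, -1)) = Mul(7, Rational(1, 14)) = Rational(1, 2) ≈ 0.50000)
z = 0 (z = Mul(0, 1) = 0)
Function('u')(j, x) = Mul(2, x)
Mul(Add(Function('u')(z, -6), t), Function('s')(7, -4)) = Mul(Add(Mul(2, -6), Rational(1, 2)), Rational(3, 4)) = Mul(Add(-12, Rational(1, 2)), Rational(3, 4)) = Mul(Rational(-23, 2), Rational(3, 4)) = Rational(-69, 8)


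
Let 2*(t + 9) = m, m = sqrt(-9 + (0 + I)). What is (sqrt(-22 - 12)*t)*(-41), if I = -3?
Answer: 41*sqrt(102) + 369*I*sqrt(34) ≈ 414.08 + 2151.6*I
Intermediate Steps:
m = 2*I*sqrt(3) (m = sqrt(-9 + (0 - 3)) = sqrt(-9 - 3) = sqrt(-12) = 2*I*sqrt(3) ≈ 3.4641*I)
t = -9 + I*sqrt(3) (t = -9 + (2*I*sqrt(3))/2 = -9 + I*sqrt(3) ≈ -9.0 + 1.732*I)
(sqrt(-22 - 12)*t)*(-41) = (sqrt(-22 - 12)*(-9 + I*sqrt(3)))*(-41) = (sqrt(-34)*(-9 + I*sqrt(3)))*(-41) = ((I*sqrt(34))*(-9 + I*sqrt(3)))*(-41) = (I*sqrt(34)*(-9 + I*sqrt(3)))*(-41) = -41*I*sqrt(34)*(-9 + I*sqrt(3))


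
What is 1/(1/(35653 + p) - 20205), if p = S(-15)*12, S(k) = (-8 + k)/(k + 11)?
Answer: -35722/721763009 ≈ -4.9493e-5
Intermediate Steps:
S(k) = (-8 + k)/(11 + k)
p = 69 (p = ((-8 - 15)/(11 - 15))*12 = (-23/(-4))*12 = -¼*(-23)*12 = (23/4)*12 = 69)
1/(1/(35653 + p) - 20205) = 1/(1/(35653 + 69) - 20205) = 1/(1/35722 - 20205) = 1/(-721763009/35722) = -35722/721763009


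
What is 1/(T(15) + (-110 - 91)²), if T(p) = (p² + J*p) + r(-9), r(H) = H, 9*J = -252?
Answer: 1/40197 ≈ 2.4877e-5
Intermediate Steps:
J = -28 (J = (⅑)*(-252) = -28)
T(p) = -9 + p² - 28*p (T(p) = (p² - 28*p) - 9 = -9 + p² - 28*p)
1/(T(15) + (-110 - 91)²) = 1/((-9 + 15² - 28*15) + (-110 - 91)²) = 1/((-9 + 225 - 420) + (-201)²) = 1/(-204 + 40401) = 1/40197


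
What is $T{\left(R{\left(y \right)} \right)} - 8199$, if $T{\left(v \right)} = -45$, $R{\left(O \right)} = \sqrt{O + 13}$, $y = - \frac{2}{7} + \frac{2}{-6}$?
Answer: $-8244$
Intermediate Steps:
$y = - \frac{13}{21}$ ($y = \left(-2\right) \frac{1}{7} + 2 \left(- \frac{1}{6}\right) = - \frac{2}{7} - \frac{1}{3} = - \frac{13}{21} \approx -0.61905$)
$R{\left(O \right)} = \sqrt{13 + O}$
$T{\left(R{\left(y \right)} \right)} - 8199 = -45 - 8199 = -8244$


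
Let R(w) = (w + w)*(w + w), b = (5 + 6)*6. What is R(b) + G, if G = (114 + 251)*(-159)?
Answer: -40611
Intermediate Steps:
G = -58035 (G = 365*(-159) = -58035)
b = 66 (b = 11*6 = 66)
R(w) = 4*w**2 (R(w) = (2*w)*(2*w) = 4*w**2)
R(b) + G = 4*66**2 - 58035 = 4*4356 - 58035 = 17424 - 58035 = -40611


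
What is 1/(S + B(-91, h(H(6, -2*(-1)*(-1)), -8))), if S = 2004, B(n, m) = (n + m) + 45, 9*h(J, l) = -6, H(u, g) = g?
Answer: 3/5872 ≈ 0.00051090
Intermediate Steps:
h(J, l) = -⅔ (h(J, l) = (⅑)*(-6) = -⅔)
B(n, m) = 45 + m + n (B(n, m) = (m + n) + 45 = 45 + m + n)
1/(S + B(-91, h(H(6, -2*(-1)*(-1)), -8))) = 1/(2004 + (45 - ⅔ - 91)) = 1/(2004 - 140/3) = 1/(5872/3) = 3/5872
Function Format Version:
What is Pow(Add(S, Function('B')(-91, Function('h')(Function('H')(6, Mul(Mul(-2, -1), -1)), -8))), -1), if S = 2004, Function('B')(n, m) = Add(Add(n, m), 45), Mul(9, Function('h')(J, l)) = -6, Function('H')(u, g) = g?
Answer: Rational(3, 5872) ≈ 0.00051090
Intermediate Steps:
Function('h')(J, l) = Rational(-2, 3) (Function('h')(J, l) = Mul(Rational(1, 9), -6) = Rational(-2, 3))
Function('B')(n, m) = Add(45, m, n) (Function('B')(n, m) = Add(Add(m, n), 45) = Add(45, m, n))
Pow(Add(S, Function('B')(-91, Function('h')(Function('H')(6, Mul(Mul(-2, -1), -1)), -8))), -1) = Pow(Add(2004, Add(45, Rational(-2, 3), -91)), -1) = Pow(Add(2004, Rational(-140, 3)), -1) = Pow(Rational(5872, 3), -1) = Rational(3, 5872)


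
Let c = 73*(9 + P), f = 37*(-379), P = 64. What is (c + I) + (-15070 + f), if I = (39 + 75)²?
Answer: -10768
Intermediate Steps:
f = -14023
c = 5329 (c = 73*(9 + 64) = 73*73 = 5329)
I = 12996 (I = 114² = 12996)
(c + I) + (-15070 + f) = (5329 + 12996) + (-15070 - 14023) = 18325 - 29093 = -10768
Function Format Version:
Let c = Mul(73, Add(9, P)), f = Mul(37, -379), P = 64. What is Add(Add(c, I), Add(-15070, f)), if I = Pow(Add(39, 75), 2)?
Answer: -10768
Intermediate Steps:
f = -14023
c = 5329 (c = Mul(73, Add(9, 64)) = Mul(73, 73) = 5329)
I = 12996 (I = Pow(114, 2) = 12996)
Add(Add(c, I), Add(-15070, f)) = Add(Add(5329, 12996), Add(-15070, -14023)) = Add(18325, -29093) = -10768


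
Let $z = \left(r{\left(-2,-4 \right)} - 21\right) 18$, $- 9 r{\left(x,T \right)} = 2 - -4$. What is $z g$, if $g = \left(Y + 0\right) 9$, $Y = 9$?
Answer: $-31590$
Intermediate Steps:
$r{\left(x,T \right)} = - \frac{2}{3}$ ($r{\left(x,T \right)} = - \frac{2 - -4}{9} = - \frac{2 + 4}{9} = \left(- \frac{1}{9}\right) 6 = - \frac{2}{3}$)
$z = -390$ ($z = \left(- \frac{2}{3} - 21\right) 18 = \left(- \frac{65}{3}\right) 18 = -390$)
$g = 81$ ($g = \left(9 + 0\right) 9 = 9 \cdot 9 = 81$)
$z g = \left(-390\right) 81 = -31590$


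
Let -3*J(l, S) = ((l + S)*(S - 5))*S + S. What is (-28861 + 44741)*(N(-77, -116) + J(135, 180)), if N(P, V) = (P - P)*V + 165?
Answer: -52521432600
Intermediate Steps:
N(P, V) = 165 (N(P, V) = 0*V + 165 = 0 + 165 = 165)
J(l, S) = -S/3 - S*(-5 + S)*(S + l)/3 (J(l, S) = -(((l + S)*(S - 5))*S + S)/3 = -(((S + l)*(-5 + S))*S + S)/3 = -(((-5 + S)*(S + l))*S + S)/3 = -(S*(-5 + S)*(S + l) + S)/3 = -(S + S*(-5 + S)*(S + l))/3 = -S/3 - S*(-5 + S)*(S + l)/3)
(-28861 + 44741)*(N(-77, -116) + J(135, 180)) = (-28861 + 44741)*(165 + (⅓)*180*(-1 - 1*180² + 5*180 + 5*135 - 1*180*135)) = 15880*(165 + (⅓)*180*(-1 - 1*32400 + 900 + 675 - 24300)) = 15880*(165 + (⅓)*180*(-1 - 32400 + 900 + 675 - 24300)) = 15880*(165 + (⅓)*180*(-55126)) = 15880*(165 - 3307560) = 15880*(-3307395) = -52521432600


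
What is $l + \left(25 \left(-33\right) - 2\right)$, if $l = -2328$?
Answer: $-3155$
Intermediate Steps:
$l + \left(25 \left(-33\right) - 2\right) = -2328 + \left(25 \left(-33\right) - 2\right) = -2328 - 827 = -3155$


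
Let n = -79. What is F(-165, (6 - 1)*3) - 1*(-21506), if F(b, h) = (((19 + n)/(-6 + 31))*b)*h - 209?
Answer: 27237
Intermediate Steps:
F(b, h) = -209 - 12*b*h/5 (F(b, h) = (((19 - 79)/(-6 + 31))*b)*h - 209 = ((-60/25)*b)*h - 209 = ((-60*1/25)*b)*h - 209 = (-12*b/5)*h - 209 = -12*b*h/5 - 209 = -209 - 12*b*h/5)
F(-165, (6 - 1)*3) - 1*(-21506) = (-209 - 12/5*(-165)*(6 - 1)*3) - 1*(-21506) = (-209 - 12/5*(-165)*5*3) + 21506 = (-209 - 12/5*(-165)*15) + 21506 = (-209 + 5940) + 21506 = 5731 + 21506 = 27237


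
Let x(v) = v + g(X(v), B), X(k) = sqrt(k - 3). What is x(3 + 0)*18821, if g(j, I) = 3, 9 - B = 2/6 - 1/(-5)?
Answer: 112926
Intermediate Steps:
B = 127/15 (B = 9 - (2/6 - 1/(-5)) = 9 - (2*(1/6) - 1*(-1/5)) = 9 - (1/3 + 1/5) = 9 - 1*8/15 = 9 - 8/15 = 127/15 ≈ 8.4667)
X(k) = sqrt(-3 + k)
x(v) = 3 + v (x(v) = v + 3 = 3 + v)
x(3 + 0)*18821 = (3 + (3 + 0))*18821 = (3 + 3)*18821 = 6*18821 = 112926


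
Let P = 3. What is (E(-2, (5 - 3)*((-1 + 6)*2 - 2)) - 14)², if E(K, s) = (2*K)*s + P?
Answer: 5625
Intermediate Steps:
E(K, s) = 3 + 2*K*s (E(K, s) = (2*K)*s + 3 = 2*K*s + 3 = 3 + 2*K*s)
(E(-2, (5 - 3)*((-1 + 6)*2 - 2)) - 14)² = ((3 + 2*(-2)*((5 - 3)*((-1 + 6)*2 - 2))) - 14)² = ((3 + 2*(-2)*(2*(5*2 - 2))) - 14)² = ((3 + 2*(-2)*(2*(10 - 2))) - 14)² = ((3 + 2*(-2)*(2*8)) - 14)² = ((3 + 2*(-2)*16) - 14)² = ((3 - 64) - 14)² = (-61 - 14)² = (-75)² = 5625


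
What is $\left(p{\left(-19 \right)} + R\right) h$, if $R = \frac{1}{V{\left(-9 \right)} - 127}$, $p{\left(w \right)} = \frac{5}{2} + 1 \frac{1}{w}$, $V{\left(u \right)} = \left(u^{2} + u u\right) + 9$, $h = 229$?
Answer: $\frac{472885}{836} \approx 565.65$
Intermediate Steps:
$V{\left(u \right)} = 9 + 2 u^{2}$ ($V{\left(u \right)} = \left(u^{2} + u^{2}\right) + 9 = 2 u^{2} + 9 = 9 + 2 u^{2}$)
$p{\left(w \right)} = \frac{5}{2} + \frac{1}{w}$ ($p{\left(w \right)} = 5 \cdot \frac{1}{2} + \frac{1}{w} = \frac{5}{2} + \frac{1}{w}$)
$R = \frac{1}{44}$ ($R = \frac{1}{\left(9 + 2 \left(-9\right)^{2}\right) - 127} = \frac{1}{\left(9 + 2 \cdot 81\right) - 127} = \frac{1}{\left(9 + 162\right) - 127} = \frac{1}{171 - 127} = \frac{1}{44} \approx 0.022727$)
$\left(p{\left(-19 \right)} + R\right) h = \left(\left(\frac{5}{2} + \frac{1}{-19}\right) + \frac{1}{44}\right) 229 = \left(\left(\frac{5}{2} - \frac{1}{19}\right) + \frac{1}{44}\right) 229 = \left(\frac{93}{38} + \frac{1}{44}\right) 229 = \frac{2065}{836} \cdot 229 = \frac{472885}{836}$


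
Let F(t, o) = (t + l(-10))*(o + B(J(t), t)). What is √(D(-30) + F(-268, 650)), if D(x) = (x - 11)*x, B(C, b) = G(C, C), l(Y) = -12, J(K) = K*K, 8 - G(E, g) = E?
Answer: 3*√2214190 ≈ 4464.0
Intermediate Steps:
G(E, g) = 8 - E
J(K) = K²
B(C, b) = 8 - C
D(x) = x*(-11 + x) (D(x) = (-11 + x)*x = x*(-11 + x))
F(t, o) = (-12 + t)*(8 + o - t²) (F(t, o) = (t - 12)*(o + (8 - t²)) = (-12 + t)*(8 + o - t²))
√(D(-30) + F(-268, 650)) = √(-30*(-11 - 30) + (-96 - 12*650 + 12*(-268)² + 650*(-268) - 1*(-268)*(-8 + (-268)²))) = √(-30*(-41) + (-96 - 7800 + 12*71824 - 174200 - 1*(-268)*(-8 + 71824))) = √(1230 + (-96 - 7800 + 861888 - 174200 - 1*(-268)*71816)) = √(1230 + (-96 - 7800 + 861888 - 174200 + 19246688)) = √(1230 + 19926480) = √19927710 = 3*√2214190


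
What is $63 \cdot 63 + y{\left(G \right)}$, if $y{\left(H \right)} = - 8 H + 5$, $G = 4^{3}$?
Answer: $3462$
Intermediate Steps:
$G = 64$
$y{\left(H \right)} = 5 - 8 H$
$63 \cdot 63 + y{\left(G \right)} = 63 \cdot 63 + \left(5 - 512\right) = 3969 + \left(5 - 512\right) = 3969 - 507 = 3462$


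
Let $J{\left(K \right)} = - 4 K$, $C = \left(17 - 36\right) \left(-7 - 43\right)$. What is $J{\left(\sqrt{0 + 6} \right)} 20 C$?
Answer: $- 76000 \sqrt{6} \approx -1.8616 \cdot 10^{5}$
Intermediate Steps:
$C = 950$ ($C = \left(-19\right) \left(-50\right) = 950$)
$J{\left(\sqrt{0 + 6} \right)} 20 C = - 4 \sqrt{0 + 6} \cdot 20 \cdot 950 = - 4 \sqrt{6} \cdot 20 \cdot 950 = - 80 \sqrt{6} \cdot 950 = - 76000 \sqrt{6}$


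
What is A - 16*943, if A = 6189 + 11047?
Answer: 2148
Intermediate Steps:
A = 17236
A - 16*943 = 17236 - 16*943 = 17236 - 1*15088 = 17236 - 15088 = 2148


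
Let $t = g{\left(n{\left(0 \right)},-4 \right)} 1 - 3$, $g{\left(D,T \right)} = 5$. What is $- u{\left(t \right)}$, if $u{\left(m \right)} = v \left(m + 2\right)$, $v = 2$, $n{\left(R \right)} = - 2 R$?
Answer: $-8$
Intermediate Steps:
$t = 2$ ($t = 5 \cdot 1 - 3 = 5 - 3 = 2$)
$u{\left(m \right)} = 4 + 2 m$ ($u{\left(m \right)} = 2 \left(m + 2\right) = 2 \left(2 + m\right) = 4 + 2 m$)
$- u{\left(t \right)} = - (4 + 2 \cdot 2) = - (4 + 4) = \left(-1\right) 8 = -8$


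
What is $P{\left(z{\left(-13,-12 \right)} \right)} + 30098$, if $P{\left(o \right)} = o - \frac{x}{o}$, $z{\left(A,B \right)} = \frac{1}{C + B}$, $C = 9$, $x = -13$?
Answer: $\frac{90176}{3} \approx 30059.0$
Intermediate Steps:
$z{\left(A,B \right)} = \frac{1}{9 + B}$
$P{\left(o \right)} = o + \frac{13}{o}$ ($P{\left(o \right)} = o - - \frac{13}{o} = o + \frac{13}{o}$)
$P{\left(z{\left(-13,-12 \right)} \right)} + 30098 = \left(\frac{1}{9 - 12} + \frac{13}{\frac{1}{9 - 12}}\right) + 30098 = \left(\frac{1}{-3} + \frac{13}{\frac{1}{-3}}\right) + 30098 = \left(- \frac{1}{3} + \frac{13}{- \frac{1}{3}}\right) + 30098 = \left(- \frac{1}{3} + 13 \left(-3\right)\right) + 30098 = \left(- \frac{1}{3} - 39\right) + 30098 = - \frac{118}{3} + 30098 = \frac{90176}{3}$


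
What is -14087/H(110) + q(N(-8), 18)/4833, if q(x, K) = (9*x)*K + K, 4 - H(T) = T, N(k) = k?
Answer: 7549667/56922 ≈ 132.63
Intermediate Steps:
H(T) = 4 - T
q(x, K) = K + 9*K*x (q(x, K) = 9*K*x + K = K + 9*K*x)
-14087/H(110) + q(N(-8), 18)/4833 = -14087/(4 - 1*110) + (18*(1 + 9*(-8)))/4833 = -14087/(4 - 110) + (18*(1 - 72))*(1/4833) = -14087/(-106) + (18*(-71))*(1/4833) = -14087*(-1/106) - 1278*1/4833 = 14087/106 - 142/537 = 7549667/56922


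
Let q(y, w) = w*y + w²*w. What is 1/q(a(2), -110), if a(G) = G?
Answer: -1/1331220 ≈ -7.5119e-7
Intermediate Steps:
q(y, w) = w³ + w*y (q(y, w) = w*y + w³ = w³ + w*y)
1/q(a(2), -110) = 1/(-110*(2 + (-110)²)) = 1/(-110*(2 + 12100)) = 1/(-110*12102) = 1/(-1331220) = -1/1331220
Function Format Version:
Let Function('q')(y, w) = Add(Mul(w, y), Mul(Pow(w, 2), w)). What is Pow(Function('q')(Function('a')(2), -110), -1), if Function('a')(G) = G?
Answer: Rational(-1, 1331220) ≈ -7.5119e-7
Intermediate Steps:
Function('q')(y, w) = Add(Pow(w, 3), Mul(w, y)) (Function('q')(y, w) = Add(Mul(w, y), Pow(w, 3)) = Add(Pow(w, 3), Mul(w, y)))
Pow(Function('q')(Function('a')(2), -110), -1) = Pow(Mul(-110, Add(2, Pow(-110, 2))), -1) = Pow(Mul(-110, Add(2, 12100)), -1) = Pow(Mul(-110, 12102), -1) = Pow(-1331220, -1) = Rational(-1, 1331220)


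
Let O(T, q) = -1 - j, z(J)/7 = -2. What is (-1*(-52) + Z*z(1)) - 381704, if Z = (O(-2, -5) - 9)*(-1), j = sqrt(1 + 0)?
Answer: -381806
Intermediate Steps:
j = 1 (j = sqrt(1) = 1)
z(J) = -14 (z(J) = 7*(-2) = -14)
O(T, q) = -2 (O(T, q) = -1 - 1*1 = -1 - 1 = -2)
Z = 11 (Z = (-2 - 9)*(-1) = -11*(-1) = 11)
(-1*(-52) + Z*z(1)) - 381704 = (-1*(-52) + 11*(-14)) - 381704 = (52 - 154) - 381704 = -102 - 381704 = -381806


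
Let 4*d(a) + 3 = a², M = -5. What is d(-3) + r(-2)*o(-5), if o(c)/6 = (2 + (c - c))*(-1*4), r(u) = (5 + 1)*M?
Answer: 2883/2 ≈ 1441.5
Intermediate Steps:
d(a) = -¾ + a²/4
r(u) = -30 (r(u) = (5 + 1)*(-5) = 6*(-5) = -30)
o(c) = -48 (o(c) = 6*((2 + (c - c))*(-1*4)) = 6*((2 + 0)*(-4)) = 6*(2*(-4)) = 6*(-8) = -48)
d(-3) + r(-2)*o(-5) = (-¾ + (¼)*(-3)²) - 30*(-48) = (-¾ + (¼)*9) + 1440 = (-¾ + 9/4) + 1440 = 3/2 + 1440 = 2883/2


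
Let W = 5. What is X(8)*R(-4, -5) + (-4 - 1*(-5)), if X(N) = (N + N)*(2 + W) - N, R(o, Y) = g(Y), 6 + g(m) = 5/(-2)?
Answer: -883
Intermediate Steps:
g(m) = -17/2 (g(m) = -6 + 5/(-2) = -6 + 5*(-½) = -6 - 5/2 = -17/2)
R(o, Y) = -17/2
X(N) = 13*N (X(N) = (N + N)*(2 + 5) - N = (2*N)*7 - N = 14*N - N = 13*N)
X(8)*R(-4, -5) + (-4 - 1*(-5)) = (13*8)*(-17/2) + (-4 - 1*(-5)) = 104*(-17/2) + (-4 + 5) = -884 + 1 = -883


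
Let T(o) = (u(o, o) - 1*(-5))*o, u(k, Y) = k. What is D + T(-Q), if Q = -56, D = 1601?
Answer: 5017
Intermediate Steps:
T(o) = o*(5 + o) (T(o) = (o - 1*(-5))*o = (o + 5)*o = (5 + o)*o = o*(5 + o))
D + T(-Q) = 1601 + (-1*(-56))*(5 - 1*(-56)) = 1601 + 56*(5 + 56) = 1601 + 56*61 = 1601 + 3416 = 5017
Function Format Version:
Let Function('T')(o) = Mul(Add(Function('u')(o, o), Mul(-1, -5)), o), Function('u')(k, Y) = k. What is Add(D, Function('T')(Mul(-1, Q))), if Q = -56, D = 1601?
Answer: 5017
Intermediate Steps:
Function('T')(o) = Mul(o, Add(5, o)) (Function('T')(o) = Mul(Add(o, Mul(-1, -5)), o) = Mul(Add(o, 5), o) = Mul(Add(5, o), o) = Mul(o, Add(5, o)))
Add(D, Function('T')(Mul(-1, Q))) = Add(1601, Mul(Mul(-1, -56), Add(5, Mul(-1, -56)))) = Add(1601, Mul(56, Add(5, 56))) = Add(1601, Mul(56, 61)) = Add(1601, 3416) = 5017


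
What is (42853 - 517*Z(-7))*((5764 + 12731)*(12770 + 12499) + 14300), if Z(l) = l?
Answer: 21719360952760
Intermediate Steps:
(42853 - 517*Z(-7))*((5764 + 12731)*(12770 + 12499) + 14300) = (42853 - 517*(-7))*((5764 + 12731)*(12770 + 12499) + 14300) = (42853 + 3619)*(18495*25269 + 14300) = 46472*(467350155 + 14300) = 46472*467364455 = 21719360952760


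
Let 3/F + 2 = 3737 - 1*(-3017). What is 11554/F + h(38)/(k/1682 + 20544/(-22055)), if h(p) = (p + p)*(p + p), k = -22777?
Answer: 41884462402850464/1610705229 ≈ 2.6004e+7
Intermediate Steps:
h(p) = 4*p² (h(p) = (2*p)*(2*p) = 4*p²)
F = 3/6752 (F = 3/(-2 + (3737 - 1*(-3017))) = 3/(-2 + (3737 + 3017)) = 3/(-2 + 6754) = 3/6752 ≈ 0.00044431)
11554/F + h(38)/(k/1682 + 20544/(-22055)) = 11554/(3/6752) + (4*38²)/(-22777/1682 + 20544/(-22055)) = 11554*(6752/3) + (4*1444)/(-22777*1/1682 + 20544*(-1/22055)) = 78012608/3 + 5776/(-22777/1682 - 20544/22055) = 78012608/3 + 5776/(-536901743/37096510) = 78012608/3 + 5776*(-37096510/536901743) = 78012608/3 - 214269441760/536901743 = 41884462402850464/1610705229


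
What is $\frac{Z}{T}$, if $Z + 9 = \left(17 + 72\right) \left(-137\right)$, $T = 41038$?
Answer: $- \frac{6101}{20519} \approx -0.29733$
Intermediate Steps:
$Z = -12202$ ($Z = -9 + \left(17 + 72\right) \left(-137\right) = -9 + 89 \left(-137\right) = -9 - 12193 = -12202$)
$\frac{Z}{T} = - \frac{12202}{41038} = \left(-12202\right) \frac{1}{41038} = - \frac{6101}{20519}$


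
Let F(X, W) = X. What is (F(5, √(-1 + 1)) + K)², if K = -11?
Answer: 36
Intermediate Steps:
(F(5, √(-1 + 1)) + K)² = (5 - 11)² = (-6)² = 36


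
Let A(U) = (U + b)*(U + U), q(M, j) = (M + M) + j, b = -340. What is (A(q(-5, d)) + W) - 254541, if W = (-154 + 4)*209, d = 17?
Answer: -290553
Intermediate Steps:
W = -31350 (W = -150*209 = -31350)
q(M, j) = j + 2*M (q(M, j) = 2*M + j = j + 2*M)
A(U) = 2*U*(-340 + U) (A(U) = (U - 340)*(U + U) = (-340 + U)*(2*U) = 2*U*(-340 + U))
(A(q(-5, d)) + W) - 254541 = (2*(17 + 2*(-5))*(-340 + (17 + 2*(-5))) - 31350) - 254541 = (2*(17 - 10)*(-340 + (17 - 10)) - 31350) - 254541 = (2*7*(-340 + 7) - 31350) - 254541 = (2*7*(-333) - 31350) - 254541 = (-4662 - 31350) - 254541 = -36012 - 254541 = -290553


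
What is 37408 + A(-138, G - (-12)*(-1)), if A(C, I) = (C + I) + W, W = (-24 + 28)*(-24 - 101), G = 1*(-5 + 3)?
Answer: 36756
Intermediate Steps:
G = -2 (G = 1*(-2) = -2)
W = -500 (W = 4*(-125) = -500)
A(C, I) = -500 + C + I (A(C, I) = (C + I) - 500 = -500 + C + I)
37408 + A(-138, G - (-12)*(-1)) = 37408 + (-500 - 138 + (-2 - (-12)*(-1))) = 37408 + (-500 - 138 + (-2 - 3*4)) = 37408 + (-500 - 138 + (-2 - 12)) = 37408 + (-500 - 138 - 14) = 37408 - 652 = 36756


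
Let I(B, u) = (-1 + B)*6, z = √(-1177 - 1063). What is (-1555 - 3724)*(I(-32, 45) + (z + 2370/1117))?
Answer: 1155024084/1117 - 42232*I*√35 ≈ 1.034e+6 - 2.4985e+5*I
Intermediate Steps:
z = 8*I*√35 (z = √(-2240) = 8*I*√35 ≈ 47.329*I)
I(B, u) = -6 + 6*B
(-1555 - 3724)*(I(-32, 45) + (z + 2370/1117)) = (-1555 - 3724)*((-6 + 6*(-32)) + (8*I*√35 + 2370/1117)) = -5279*((-6 - 192) + (8*I*√35 + 2370*(1/1117))) = -5279*(-198 + (8*I*√35 + 2370/1117)) = -5279*(-198 + (2370/1117 + 8*I*√35)) = -5279*(-218796/1117 + 8*I*√35) = 1155024084/1117 - 42232*I*√35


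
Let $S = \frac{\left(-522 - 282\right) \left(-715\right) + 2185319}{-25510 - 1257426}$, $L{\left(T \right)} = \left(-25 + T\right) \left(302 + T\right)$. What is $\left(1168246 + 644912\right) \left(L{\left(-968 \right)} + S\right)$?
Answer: $\frac{769188374237215431}{641468} \approx 1.1991 \cdot 10^{12}$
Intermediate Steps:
$S = - \frac{2760179}{1282936}$ ($S = \frac{\left(-804\right) \left(-715\right) + 2185319}{-1282936} = \left(574860 + 2185319\right) \left(- \frac{1}{1282936}\right) = 2760179 \left(- \frac{1}{1282936}\right) = - \frac{2760179}{1282936} \approx -2.1515$)
$\left(1168246 + 644912\right) \left(L{\left(-968 \right)} + S\right) = \left(1168246 + 644912\right) \left(\left(-7550 + \left(-968\right)^{2} + 277 \left(-968\right)\right) - \frac{2760179}{1282936}\right) = 1813158 \left(\left(-7550 + 937024 - 268136\right) - \frac{2760179}{1282936}\right) = 1813158 \left(661338 - \frac{2760179}{1282936}\right) = 1813158 \cdot \frac{848451568189}{1282936} = \frac{769188374237215431}{641468}$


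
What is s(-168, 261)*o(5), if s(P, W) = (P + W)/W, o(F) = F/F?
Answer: 31/87 ≈ 0.35632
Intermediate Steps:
o(F) = 1
s(-168, 261)*o(5) = ((-168 + 261)/261)*1 = ((1/261)*93)*1 = (31/87)*1 = 31/87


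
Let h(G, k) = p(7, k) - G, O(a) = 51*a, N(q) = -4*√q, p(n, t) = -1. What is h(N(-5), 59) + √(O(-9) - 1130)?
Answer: -1 + I*√1589 + 4*I*√5 ≈ -1.0 + 48.807*I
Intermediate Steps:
h(G, k) = -1 - G
h(N(-5), 59) + √(O(-9) - 1130) = (-1 - (-4)*√(-5)) + √(51*(-9) - 1130) = (-1 - (-4)*I*√5) + √(-459 - 1130) = (-1 - (-4)*I*√5) + √(-1589) = (-1 + 4*I*√5) + I*√1589 = -1 + I*√1589 + 4*I*√5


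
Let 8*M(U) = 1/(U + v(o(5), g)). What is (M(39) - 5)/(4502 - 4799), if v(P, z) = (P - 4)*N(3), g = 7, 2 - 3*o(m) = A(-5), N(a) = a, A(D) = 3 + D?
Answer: 413/24552 ≈ 0.016821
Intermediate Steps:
o(m) = 4/3 (o(m) = ⅔ - (3 - 5)/3 = ⅔ - ⅓*(-2) = ⅔ + ⅔ = 4/3)
v(P, z) = -12 + 3*P (v(P, z) = (P - 4)*3 = (-4 + P)*3 = -12 + 3*P)
M(U) = 1/(8*(-8 + U)) (M(U) = 1/(8*(U + (-12 + 3*(4/3)))) = 1/(8*(U + (-12 + 4))) = 1/(8*(U - 8)) = 1/(8*(-8 + U)))
(M(39) - 5)/(4502 - 4799) = (1/(8*(-8 + 39)) - 5)/(4502 - 4799) = ((⅛)/31 - 5)/(-297) = ((⅛)*(1/31) - 5)*(-1/297) = (1/248 - 5)*(-1/297) = -1239/248*(-1/297) = 413/24552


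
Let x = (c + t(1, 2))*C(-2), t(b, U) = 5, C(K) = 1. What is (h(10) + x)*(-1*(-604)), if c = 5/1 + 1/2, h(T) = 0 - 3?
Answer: 4530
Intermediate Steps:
h(T) = -3
c = 11/2 (c = 5*1 + 1*(½) = 5 + ½ = 11/2 ≈ 5.5000)
x = 21/2 (x = (11/2 + 5)*1 = (21/2)*1 = 21/2 ≈ 10.500)
(h(10) + x)*(-1*(-604)) = (-3 + 21/2)*(-1*(-604)) = (15/2)*604 = 4530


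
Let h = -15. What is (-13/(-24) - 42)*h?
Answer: 4975/8 ≈ 621.88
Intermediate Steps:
(-13/(-24) - 42)*h = (-13/(-24) - 42)*(-15) = (-13*(-1/24) - 42)*(-15) = (13/24 - 42)*(-15) = -995/24*(-15) = 4975/8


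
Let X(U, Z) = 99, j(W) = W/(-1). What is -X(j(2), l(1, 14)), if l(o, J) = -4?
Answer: -99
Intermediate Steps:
j(W) = -W (j(W) = W*(-1) = -W)
-X(j(2), l(1, 14)) = -1*99 = -99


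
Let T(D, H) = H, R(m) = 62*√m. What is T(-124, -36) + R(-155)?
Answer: -36 + 62*I*√155 ≈ -36.0 + 771.89*I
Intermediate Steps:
T(-124, -36) + R(-155) = -36 + 62*√(-155) = -36 + 62*(I*√155) = -36 + 62*I*√155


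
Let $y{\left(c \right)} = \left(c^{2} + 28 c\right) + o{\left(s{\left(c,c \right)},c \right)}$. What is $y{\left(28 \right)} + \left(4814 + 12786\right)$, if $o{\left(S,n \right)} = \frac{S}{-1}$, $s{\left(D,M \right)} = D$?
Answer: $19140$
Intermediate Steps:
$o{\left(S,n \right)} = - S$ ($o{\left(S,n \right)} = S \left(-1\right) = - S$)
$y{\left(c \right)} = c^{2} + 27 c$ ($y{\left(c \right)} = \left(c^{2} + 28 c\right) - c = c^{2} + 27 c$)
$y{\left(28 \right)} + \left(4814 + 12786\right) = 28 \left(27 + 28\right) + \left(4814 + 12786\right) = 28 \cdot 55 + 17600 = 1540 + 17600 = 19140$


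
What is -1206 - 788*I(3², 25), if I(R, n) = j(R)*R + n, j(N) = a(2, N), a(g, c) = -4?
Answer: 7462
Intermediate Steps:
j(N) = -4
I(R, n) = n - 4*R (I(R, n) = -4*R + n = n - 4*R)
-1206 - 788*I(3², 25) = -1206 - 788*(25 - 4*3²) = -1206 - 788*(25 - 4*9) = -1206 - 788*(25 - 36) = -1206 - 788*(-11) = -1206 + 8668 = 7462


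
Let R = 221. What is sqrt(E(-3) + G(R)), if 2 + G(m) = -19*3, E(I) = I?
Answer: I*sqrt(62) ≈ 7.874*I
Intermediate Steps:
G(m) = -59 (G(m) = -2 - 19*3 = -2 - 57 = -59)
sqrt(E(-3) + G(R)) = sqrt(-3 - 59) = sqrt(-62) = I*sqrt(62)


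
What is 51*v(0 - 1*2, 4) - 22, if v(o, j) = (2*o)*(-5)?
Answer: 998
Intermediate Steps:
v(o, j) = -10*o
51*v(0 - 1*2, 4) - 22 = 51*(-10*(0 - 1*2)) - 22 = 51*(-10*(0 - 2)) - 22 = 51*(-10*(-2)) - 22 = 51*20 - 22 = 1020 - 22 = 998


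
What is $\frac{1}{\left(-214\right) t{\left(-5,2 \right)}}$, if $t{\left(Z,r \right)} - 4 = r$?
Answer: $- \frac{1}{1284} \approx -0.00077882$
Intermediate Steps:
$t{\left(Z,r \right)} = 4 + r$
$\frac{1}{\left(-214\right) t{\left(-5,2 \right)}} = \frac{1}{\left(-214\right) \left(4 + 2\right)} = \frac{1}{\left(-214\right) 6} = \frac{1}{-1284} = - \frac{1}{1284}$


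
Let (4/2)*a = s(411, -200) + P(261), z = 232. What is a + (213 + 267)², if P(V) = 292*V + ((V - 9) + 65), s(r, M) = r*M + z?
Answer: 455361/2 ≈ 2.2768e+5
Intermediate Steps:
s(r, M) = 232 + M*r (s(r, M) = r*M + 232 = M*r + 232 = 232 + M*r)
P(V) = 56 + 293*V (P(V) = 292*V + ((-9 + V) + 65) = 292*V + (56 + V) = 56 + 293*V)
a = -5439/2 (a = ((232 - 200*411) + (56 + 293*261))/2 = ((232 - 82200) + (56 + 76473))/2 = (-81968 + 76529)/2 = (½)*(-5439) = -5439/2 ≈ -2719.5)
a + (213 + 267)² = -5439/2 + (213 + 267)² = -5439/2 + 480² = -5439/2 + 230400 = 455361/2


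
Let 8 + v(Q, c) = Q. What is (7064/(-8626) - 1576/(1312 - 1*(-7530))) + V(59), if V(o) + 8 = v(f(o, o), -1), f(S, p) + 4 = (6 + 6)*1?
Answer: -171555800/19067773 ≈ -8.9972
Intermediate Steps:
f(S, p) = 8 (f(S, p) = -4 + (6 + 6)*1 = -4 + 12*1 = -4 + 12 = 8)
v(Q, c) = -8 + Q
V(o) = -8 (V(o) = -8 + (-8 + 8) = -8 + 0 = -8)
(7064/(-8626) - 1576/(1312 - 1*(-7530))) + V(59) = (7064/(-8626) - 1576/(1312 - 1*(-7530))) - 8 = (7064*(-1/8626) - 1576/(1312 + 7530)) - 8 = (-3532/4313 - 1576/8842) - 8 = (-3532/4313 - 1576*1/8842) - 8 = (-3532/4313 - 788/4421) - 8 = -19013616/19067773 - 8 = -171555800/19067773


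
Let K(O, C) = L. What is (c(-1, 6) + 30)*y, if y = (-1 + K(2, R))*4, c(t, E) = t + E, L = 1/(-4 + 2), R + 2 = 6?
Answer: -210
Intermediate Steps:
R = 4 (R = -2 + 6 = 4)
L = -1/2 (L = 1/(-2) = -1/2 ≈ -0.50000)
K(O, C) = -1/2
c(t, E) = E + t
y = -6 (y = (-1 - 1/2)*4 = -3/2*4 = -6)
(c(-1, 6) + 30)*y = ((6 - 1) + 30)*(-6) = (5 + 30)*(-6) = 35*(-6) = -210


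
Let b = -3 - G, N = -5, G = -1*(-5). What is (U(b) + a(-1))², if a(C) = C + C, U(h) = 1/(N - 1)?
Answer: 169/36 ≈ 4.6944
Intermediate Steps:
G = 5
b = -8 (b = -3 - 1*5 = -3 - 5 = -8)
U(h) = -⅙ (U(h) = 1/(-5 - 1) = 1/(-6) = -⅙)
a(C) = 2*C
(U(b) + a(-1))² = (-⅙ + 2*(-1))² = (-⅙ - 2)² = (-13/6)² = 169/36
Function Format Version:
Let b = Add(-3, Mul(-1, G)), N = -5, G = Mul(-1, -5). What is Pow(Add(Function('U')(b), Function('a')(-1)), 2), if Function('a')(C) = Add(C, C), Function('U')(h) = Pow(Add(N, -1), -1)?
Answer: Rational(169, 36) ≈ 4.6944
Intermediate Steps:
G = 5
b = -8 (b = Add(-3, Mul(-1, 5)) = Add(-3, -5) = -8)
Function('U')(h) = Rational(-1, 6) (Function('U')(h) = Pow(Add(-5, -1), -1) = Pow(-6, -1) = Rational(-1, 6))
Function('a')(C) = Mul(2, C)
Pow(Add(Function('U')(b), Function('a')(-1)), 2) = Pow(Add(Rational(-1, 6), Mul(2, -1)), 2) = Pow(Add(Rational(-1, 6), -2), 2) = Pow(Rational(-13, 6), 2) = Rational(169, 36)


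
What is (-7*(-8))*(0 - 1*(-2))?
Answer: 112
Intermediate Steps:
(-7*(-8))*(0 - 1*(-2)) = 56*(0 + 2) = 56*2 = 112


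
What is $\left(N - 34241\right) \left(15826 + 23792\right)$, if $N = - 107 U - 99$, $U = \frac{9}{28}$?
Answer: $- \frac{19065825747}{14} \approx -1.3618 \cdot 10^{9}$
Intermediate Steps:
$U = \frac{9}{28}$ ($U = 9 \cdot \frac{1}{28} = \frac{9}{28} \approx 0.32143$)
$N = - \frac{3735}{28}$ ($N = \left(-107\right) \frac{9}{28} - 99 = - \frac{963}{28} - 99 = - \frac{3735}{28} \approx -133.39$)
$\left(N - 34241\right) \left(15826 + 23792\right) = \left(- \frac{3735}{28} - 34241\right) \left(15826 + 23792\right) = \left(- \frac{962483}{28}\right) 39618 = - \frac{19065825747}{14}$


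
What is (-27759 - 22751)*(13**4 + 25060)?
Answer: -2708396710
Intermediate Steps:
(-27759 - 22751)*(13**4 + 25060) = -50510*(28561 + 25060) = -50510*53621 = -2708396710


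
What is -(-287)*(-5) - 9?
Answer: -1444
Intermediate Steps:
-(-287)*(-5) - 9 = -41*35 - 9 = -1435 - 9 = -1444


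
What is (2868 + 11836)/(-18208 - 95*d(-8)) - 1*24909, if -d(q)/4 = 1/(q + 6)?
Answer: -229145243/9199 ≈ -24910.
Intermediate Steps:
d(q) = -4/(6 + q) (d(q) = -4/(q + 6) = -4/(6 + q))
(2868 + 11836)/(-18208 - 95*d(-8)) - 1*24909 = (2868 + 11836)/(-18208 - (-380)/(6 - 8)) - 1*24909 = 14704/(-18208 - (-380)/(-2)) - 24909 = 14704/(-18208 - (-380)*(-1)/2) - 24909 = 14704/(-18208 - 95*2) - 24909 = 14704/(-18208 - 190) - 24909 = 14704/(-18398) - 24909 = 14704*(-1/18398) - 24909 = -7352/9199 - 24909 = -229145243/9199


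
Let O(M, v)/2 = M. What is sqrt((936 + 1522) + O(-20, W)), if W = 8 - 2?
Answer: sqrt(2418) ≈ 49.173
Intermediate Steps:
W = 6
O(M, v) = 2*M
sqrt((936 + 1522) + O(-20, W)) = sqrt((936 + 1522) + 2*(-20)) = sqrt(2458 - 40) = sqrt(2418)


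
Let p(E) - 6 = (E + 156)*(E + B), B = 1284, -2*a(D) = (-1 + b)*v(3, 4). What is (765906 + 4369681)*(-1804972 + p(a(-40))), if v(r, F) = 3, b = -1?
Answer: -8218649350471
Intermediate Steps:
a(D) = 3 (a(D) = -(-1 - 1)*3/2 = -(-1)*3 = -1/2*(-6) = 3)
p(E) = 6 + (156 + E)*(1284 + E) (p(E) = 6 + (E + 156)*(E + 1284) = 6 + (156 + E)*(1284 + E))
(765906 + 4369681)*(-1804972 + p(a(-40))) = (765906 + 4369681)*(-1804972 + (200310 + 3**2 + 1440*3)) = 5135587*(-1804972 + (200310 + 9 + 4320)) = 5135587*(-1804972 + 204639) = 5135587*(-1600333) = -8218649350471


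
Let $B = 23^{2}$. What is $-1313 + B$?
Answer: $-784$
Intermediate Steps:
$B = 529$
$-1313 + B = -1313 + 529 = -784$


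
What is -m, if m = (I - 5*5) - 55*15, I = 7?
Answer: 843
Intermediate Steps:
m = -843 (m = (7 - 5*5) - 55*15 = (7 - 25) - 825 = -18 - 825 = -843)
-m = -1*(-843) = 843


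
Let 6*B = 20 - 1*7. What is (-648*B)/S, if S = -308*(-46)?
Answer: -351/3542 ≈ -0.099097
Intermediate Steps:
S = 14168
B = 13/6 (B = (20 - 1*7)/6 = (20 - 7)/6 = (⅙)*13 = 13/6 ≈ 2.1667)
(-648*B)/S = -648*13/6/14168 = -1404*1/14168 = -351/3542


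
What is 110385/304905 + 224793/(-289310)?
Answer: -2440335021/5880804370 ≈ -0.41497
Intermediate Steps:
110385/304905 + 224793/(-289310) = 110385*(1/304905) + 224793*(-1/289310) = 7359/20327 - 224793/289310 = -2440335021/5880804370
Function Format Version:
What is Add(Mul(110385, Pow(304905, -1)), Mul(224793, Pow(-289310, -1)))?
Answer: Rational(-2440335021, 5880804370) ≈ -0.41497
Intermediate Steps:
Add(Mul(110385, Pow(304905, -1)), Mul(224793, Pow(-289310, -1))) = Add(Mul(110385, Rational(1, 304905)), Mul(224793, Rational(-1, 289310))) = Add(Rational(7359, 20327), Rational(-224793, 289310)) = Rational(-2440335021, 5880804370)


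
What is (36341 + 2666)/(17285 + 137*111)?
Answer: 39007/32492 ≈ 1.2005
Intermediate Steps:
(36341 + 2666)/(17285 + 137*111) = 39007/(17285 + 15207) = 39007/32492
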